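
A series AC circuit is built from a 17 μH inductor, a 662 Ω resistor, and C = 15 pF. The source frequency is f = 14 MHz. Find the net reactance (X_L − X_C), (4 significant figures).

737.5 Ω

ω = 2πf = 8.796e+07 rad/s
X_L = ωL = 1495 Ω
X_C = 1/(ωC) = 757.9 Ω
X = 1495 − 757.9 = 737.5 Ω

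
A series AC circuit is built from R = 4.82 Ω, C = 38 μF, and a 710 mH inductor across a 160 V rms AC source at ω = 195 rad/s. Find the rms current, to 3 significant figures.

26.9 A

X_L = ωL = 138 Ω
X_C = 1/(ωC) = 135 Ω
Net reactance X = X_L − X_C = 3.50 Ω
Z = 4.82 + j3.50 Ω
|Z| = √(4.82² + 3.50²) = 5.96 Ω
I = V/|Z| = 160/5.96 = 26.9 A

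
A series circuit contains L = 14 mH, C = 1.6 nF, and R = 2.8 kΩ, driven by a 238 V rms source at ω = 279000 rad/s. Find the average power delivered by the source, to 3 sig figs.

14.9 W

X_L = ωL = 3910 Ω
X_C = 1/(ωC) = 2240 Ω
Net reactance X = X_L − X_C = 1670 Ω
Z = 2800 + j1670 Ω
|Z| = √(2800² + 1670²) = 3260 Ω
∠Z = arctan(1670/2800) = 30.8°
I = V/|Z| = 73.0 mA
P = VI cos φ = 238 × 0.0730 × cos(30.8°) = 14.9 W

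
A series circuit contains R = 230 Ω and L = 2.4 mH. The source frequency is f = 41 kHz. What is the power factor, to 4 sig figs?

0.3487

ω = 2πf = 257600 rad/s
X_L = ωL = 618.3 Ω
Z = 230.0 + j618.3 Ω
|Z| = √(230.0² + 618.3²) = 659.7 Ω
∠Z = arctan(618.3/230.0) = 69.59°
cos φ = cos(69.59°) = 0.3487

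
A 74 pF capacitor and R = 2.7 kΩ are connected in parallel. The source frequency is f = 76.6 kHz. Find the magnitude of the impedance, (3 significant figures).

2690 Ω

ω = 2πf = 481300 rad/s
X_C = 1/(ωC) = 28100 Ω
Parallel: admittances add. Y = 1/R + jωC
Y = (0.000370 + j3.56e-05) S
|Y| = 0.000372 S → |Z| = 1/|Y| = 2690 Ω, ∠Z = −∠Y = -5.49°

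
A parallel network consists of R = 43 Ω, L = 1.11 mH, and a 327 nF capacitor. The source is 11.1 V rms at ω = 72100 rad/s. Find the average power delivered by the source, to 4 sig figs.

X_L = ωL = 80.03 Ω
X_C = 1/(ωC) = 42.41 Ω
Parallel: admittances add. Y = 1/R + 1/(jωL) + jωC
Y = (0.02326 + j0.01108) S
|Y| = 0.02576 S → |Z| = 1/|Y| = 38.82 Ω, ∠Z = −∠Y = -25.48°
I = V/|Z| = 285.9 mA
P = VI cos φ = 11.1 × 0.2859 × cos(-25.48°) = 2.865 W

2.865 W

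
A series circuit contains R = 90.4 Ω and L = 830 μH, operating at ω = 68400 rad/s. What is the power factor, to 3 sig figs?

0.847

X_L = ωL = 56.8 Ω
Z = 90.4 + j56.8 Ω
|Z| = √(90.4² + 56.8²) = 107 Ω
∠Z = arctan(56.8/90.4) = 32.1°
cos φ = cos(32.1°) = 0.847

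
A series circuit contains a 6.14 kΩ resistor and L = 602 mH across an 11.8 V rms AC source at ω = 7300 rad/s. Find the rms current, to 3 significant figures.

X_L = ωL = 4390 Ω
Z = 6140 + j4390 Ω
|Z| = √(6140² + 4390²) = 7550 Ω
I = V/|Z| = 11.8/7550 = 1.56 mA

1.56 mA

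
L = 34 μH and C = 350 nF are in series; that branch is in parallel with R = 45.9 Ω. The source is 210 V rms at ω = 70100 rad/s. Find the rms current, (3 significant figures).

7.13 A

X_L = ωL = 2.38 Ω
X_C = 1/(ωC) = 40.8 Ω
Branch 1: Z₁ = R = 45.9 Ω
Branch 2 (series LC): Z₂ = j(X_L − X_C) = −j38.4 Ω
Parallel: Z = Z₁Z₂/(Z₁+Z₂), |Z| = 29.4 Ω, ∠Z = -50.1°
I = V/|Z| = 210/29.4 = 7.13 A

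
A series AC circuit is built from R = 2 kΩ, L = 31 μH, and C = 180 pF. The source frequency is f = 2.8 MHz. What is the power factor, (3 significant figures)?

ω = 2πf = 1.759e+07 rad/s
X_L = ωL = 545 Ω
X_C = 1/(ωC) = 316 Ω
Net reactance X = X_L − X_C = 230 Ω
Z = 2000 + j230 Ω
|Z| = √(2000² + 230²) = 2010 Ω
∠Z = arctan(230/2000) = 6.55°
cos φ = cos(6.55°) = 0.993

0.993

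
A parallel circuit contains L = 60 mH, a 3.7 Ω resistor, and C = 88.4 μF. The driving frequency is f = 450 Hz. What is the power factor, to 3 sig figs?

ω = 2πf = 2827 rad/s
X_L = ωL = 170 Ω
X_C = 1/(ωC) = 4.00 Ω
Parallel: admittances add. Y = 1/R + 1/(jωL) + jωC
Y = (0.270 + j0.244) S
|Y| = 0.364 S → |Z| = 1/|Y| = 2.75 Ω, ∠Z = −∠Y = -42.1°
cos φ = cos(-42.1°) = 0.742

0.742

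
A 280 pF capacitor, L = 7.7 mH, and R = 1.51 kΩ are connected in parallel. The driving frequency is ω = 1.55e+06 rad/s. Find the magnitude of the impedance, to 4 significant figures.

X_L = ωL = 11940 Ω
X_C = 1/(ωC) = 2304 Ω
Parallel: admittances add. Y = 1/R + 1/(jωL) + jωC
Y = (0.0006623 + j0.0003502) S
|Y| = 0.0007492 S → |Z| = 1/|Y| = 1335 Ω, ∠Z = −∠Y = -27.87°

1335 Ω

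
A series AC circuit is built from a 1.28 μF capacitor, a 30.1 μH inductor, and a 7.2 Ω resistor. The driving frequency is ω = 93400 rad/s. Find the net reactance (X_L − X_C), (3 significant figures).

-5.55 Ω

X_L = ωL = 2.81 Ω
X_C = 1/(ωC) = 8.36 Ω
X = 2.81 − 8.36 = -5.55 Ω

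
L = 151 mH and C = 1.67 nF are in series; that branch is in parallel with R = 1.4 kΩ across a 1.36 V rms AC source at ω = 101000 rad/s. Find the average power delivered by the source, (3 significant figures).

X_L = ωL = 15300 Ω
X_C = 1/(ωC) = 5930 Ω
Branch 1: Z₁ = R = 1400 Ω
Branch 2 (series LC): Z₂ = j(X_L − X_C) = j9320 Ω
Parallel: Z = Z₁Z₂/(Z₁+Z₂), |Z| = 1380 Ω, ∠Z = 8.54°
I = V/|Z| = 982 μA
P = VI cos φ = 1.36 × 0.000982 × cos(8.54°) = 1.32 mW

1.32 mW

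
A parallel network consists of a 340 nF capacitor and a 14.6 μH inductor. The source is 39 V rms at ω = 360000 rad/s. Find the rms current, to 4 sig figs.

2.646 A

X_L = ωL = 5.256 Ω
X_C = 1/(ωC) = 8.170 Ω
Parallel: admittances add. Y = 1/(jωL) + jωC
Y = (0 − j0.06786) S
|Y| = 0.06786 S → |Z| = 1/|Y| = 14.74 Ω, ∠Z = −∠Y = 90.00°
I = V/|Z| = 39/14.74 = 2.646 A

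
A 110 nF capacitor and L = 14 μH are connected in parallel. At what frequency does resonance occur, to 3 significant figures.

ω₀ = 1/√(LC) = 1/√(1.4e-05 × 1.1e-07) = 805800 rad/s
f₀ = ω₀/(2π) = 128 kHz

128 kHz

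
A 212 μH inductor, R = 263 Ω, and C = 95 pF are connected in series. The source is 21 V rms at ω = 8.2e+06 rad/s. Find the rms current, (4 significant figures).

X_L = ωL = 1738 Ω
X_C = 1/(ωC) = 1284 Ω
Net reactance X = X_L − X_C = 454.7 Ω
Z = 263.0 + j454.7 Ω
|Z| = √(263.0² + 454.7²) = 525.3 Ω
I = V/|Z| = 21/525.3 = 39.98 mA

39.98 mA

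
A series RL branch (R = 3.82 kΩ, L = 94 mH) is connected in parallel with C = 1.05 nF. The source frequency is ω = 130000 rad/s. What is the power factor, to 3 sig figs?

0.352

X_L = ωL = 12200 Ω
X_C = 1/(ωC) = 7330 Ω
Branch 1 (R+jX_L): Z₁ = 3820 + j12200 Ω, |Z₁| = 12800 Ω
Branch 2 (−jX_C): Z₂ = −j7330 Ω
Parallel: Z = Z₁Z₂/(Z₁+Z₂), |Z| = 15100 Ω, ∠Z = -69.4°
cos φ = cos(-69.4°) = 0.352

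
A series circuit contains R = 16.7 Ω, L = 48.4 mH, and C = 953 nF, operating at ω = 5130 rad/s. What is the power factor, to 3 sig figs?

X_L = ωL = 248 Ω
X_C = 1/(ωC) = 205 Ω
Net reactance X = X_L − X_C = 43.7 Ω
Z = 16.7 + j43.7 Ω
|Z| = √(16.7² + 43.7²) = 46.8 Ω
∠Z = arctan(43.7/16.7) = 69.1°
cos φ = cos(69.1°) = 0.357

0.357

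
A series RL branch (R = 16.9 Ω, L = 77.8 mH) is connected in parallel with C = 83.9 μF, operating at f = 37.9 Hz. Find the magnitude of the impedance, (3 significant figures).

ω = 2πf = 238.1 rad/s
X_L = ωL = 18.5 Ω
X_C = 1/(ωC) = 50.1 Ω
Branch 1 (R+jX_L): Z₁ = 16.9 + j18.5 Ω, |Z₁| = 25.1 Ω
Branch 2 (−jX_C): Z₂ = −j50.1 Ω
Parallel: Z = Z₁Z₂/(Z₁+Z₂), |Z| = 35.1 Ω, ∠Z = 19.4°

35.1 Ω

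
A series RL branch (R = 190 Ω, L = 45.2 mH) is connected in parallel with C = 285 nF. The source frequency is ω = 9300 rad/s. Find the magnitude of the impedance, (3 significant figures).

893 Ω

X_L = ωL = 420 Ω
X_C = 1/(ωC) = 377 Ω
Branch 1 (R+jX_L): Z₁ = 190 + j420 Ω, |Z₁| = 461 Ω
Branch 2 (−jX_C): Z₂ = −j377 Ω
Parallel: Z = Z₁Z₂/(Z₁+Z₂), |Z| = 893 Ω, ∠Z = -37.1°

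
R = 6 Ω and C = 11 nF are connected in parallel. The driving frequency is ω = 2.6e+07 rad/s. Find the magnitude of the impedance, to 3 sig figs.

3.02 Ω

X_C = 1/(ωC) = 3.50 Ω
Parallel: admittances add. Y = 1/R + jωC
Y = (0.167 + j0.286) S
|Y| = 0.331 S → |Z| = 1/|Y| = 3.02 Ω, ∠Z = −∠Y = -59.8°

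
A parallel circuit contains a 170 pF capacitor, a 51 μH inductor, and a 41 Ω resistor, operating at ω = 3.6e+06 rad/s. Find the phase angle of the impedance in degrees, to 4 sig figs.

11.21°

X_L = ωL = 183.6 Ω
X_C = 1/(ωC) = 1634 Ω
Parallel: admittances add. Y = 1/R + 1/(jωL) + jωC
Y = (0.02439 − j0.004835) S
|Y| = 0.02486 S → |Z| = 1/|Y| = 40.22 Ω, ∠Z = −∠Y = 11.21°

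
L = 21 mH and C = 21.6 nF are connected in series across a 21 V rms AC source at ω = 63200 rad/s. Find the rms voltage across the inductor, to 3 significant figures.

X_L = ωL = 1330 Ω
X_C = 1/(ωC) = 733 Ω
Net reactance X = X_L − X_C = 595 Ω
Z = j595 Ω
|Z| = √(0² + 595²) = 595 Ω
I = V/|Z| = 35.3 mA
V_L = I·|Z_L| = 0.0353 × 1330 = 46.9 V

46.9 V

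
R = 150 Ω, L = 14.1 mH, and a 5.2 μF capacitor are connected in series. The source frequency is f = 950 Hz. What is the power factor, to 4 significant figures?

0.9449

ω = 2πf = 5969 rad/s
X_L = ωL = 84.16 Ω
X_C = 1/(ωC) = 32.22 Ω
Net reactance X = X_L − X_C = 51.95 Ω
Z = 150.0 + j51.95 Ω
|Z| = √(150.0² + 51.95²) = 158.7 Ω
∠Z = arctan(51.95/150.0) = 19.10°
cos φ = cos(19.10°) = 0.9449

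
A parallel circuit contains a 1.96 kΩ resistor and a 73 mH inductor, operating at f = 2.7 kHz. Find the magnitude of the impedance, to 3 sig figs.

1050 Ω

ω = 2πf = 16960 rad/s
X_L = ωL = 1240 Ω
Parallel: admittances add. Y = 1/R + 1/(jωL)
Y = (0.000510 − j0.000807) S
|Y| = 0.000955 S → |Z| = 1/|Y| = 1050 Ω, ∠Z = −∠Y = 57.7°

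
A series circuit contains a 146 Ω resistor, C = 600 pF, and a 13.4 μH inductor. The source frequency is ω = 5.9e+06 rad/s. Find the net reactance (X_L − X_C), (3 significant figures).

X_L = ωL = 79.1 Ω
X_C = 1/(ωC) = 282 Ω
X = 79.1 − 282 = -203 Ω

-203 Ω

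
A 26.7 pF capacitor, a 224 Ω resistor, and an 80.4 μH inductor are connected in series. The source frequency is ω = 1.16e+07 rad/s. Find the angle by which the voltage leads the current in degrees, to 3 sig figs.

-84.4°

X_L = ωL = 933 Ω
X_C = 1/(ωC) = 3230 Ω
Net reactance X = X_L − X_C = -2300 Ω
Z = 224 − j2300 Ω
|Z| = √(224² + 2300²) = 2310 Ω
∠Z = arctan(-2300/224) = -84.4°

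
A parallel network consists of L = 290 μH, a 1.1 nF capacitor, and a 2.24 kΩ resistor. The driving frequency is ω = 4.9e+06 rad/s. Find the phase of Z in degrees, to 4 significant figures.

-84.56°

X_L = ωL = 1421 Ω
X_C = 1/(ωC) = 185.5 Ω
Parallel: admittances add. Y = 1/R + 1/(jωL) + jωC
Y = (0.0004464 + j0.004686) S
|Y| = 0.004707 S → |Z| = 1/|Y| = 212.4 Ω, ∠Z = −∠Y = -84.56°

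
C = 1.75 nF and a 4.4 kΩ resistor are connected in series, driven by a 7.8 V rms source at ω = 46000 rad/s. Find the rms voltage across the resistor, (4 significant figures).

X_C = 1/(ωC) = 12420 Ω
Z = 4400 − j12420 Ω
|Z| = √(4400² + 12420²) = 13180 Ω
I = V/|Z| = 591.9 μA
V_R = I·|Z_R| = 0.0005919 × 4400 = 2.604 V

2.604 V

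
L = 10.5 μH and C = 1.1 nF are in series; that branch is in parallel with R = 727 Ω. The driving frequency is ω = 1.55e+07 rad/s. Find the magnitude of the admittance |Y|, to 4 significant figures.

X_L = ωL = 162.8 Ω
X_C = 1/(ωC) = 58.65 Ω
Branch 1: Z₁ = R = 727.0 Ω
Branch 2 (series LC): Z₂ = j(X_L − X_C) = j104.1 Ω
Parallel: Z = Z₁Z₂/(Z₁+Z₂), |Z| = 103.0 Ω, ∠Z = 81.85°
|Y| = 1/|Z| = 9.704 mS

9.704 mS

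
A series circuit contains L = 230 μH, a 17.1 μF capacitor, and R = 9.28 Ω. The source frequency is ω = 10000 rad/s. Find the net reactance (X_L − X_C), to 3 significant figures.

-3.55 Ω

X_L = ωL = 2.30 Ω
X_C = 1/(ωC) = 5.85 Ω
X = 2.30 − 5.85 = -3.55 Ω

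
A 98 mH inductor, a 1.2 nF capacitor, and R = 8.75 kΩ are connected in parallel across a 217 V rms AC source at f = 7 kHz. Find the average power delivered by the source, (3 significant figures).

ω = 2πf = 43980 rad/s
X_L = ωL = 4310 Ω
X_C = 1/(ωC) = 18900 Ω
Parallel: admittances add. Y = 1/R + 1/(jωL) + jωC
Y = (0.000114 − j0.000179) S
|Y| = 0.000213 S → |Z| = 1/|Y| = 4700 Ω, ∠Z = −∠Y = 57.5°
I = V/|Z| = 46.1 mA
P = VI cos φ = 217 × 0.0461 × cos(57.5°) = 5.38 W

5.38 W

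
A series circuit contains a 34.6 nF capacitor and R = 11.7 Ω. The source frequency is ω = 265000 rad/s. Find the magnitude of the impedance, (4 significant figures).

X_C = 1/(ωC) = 109.1 Ω
Z = 11.70 − j109.1 Ω
|Z| = √(11.70² + 109.1²) = 109.7 Ω

109.7 Ω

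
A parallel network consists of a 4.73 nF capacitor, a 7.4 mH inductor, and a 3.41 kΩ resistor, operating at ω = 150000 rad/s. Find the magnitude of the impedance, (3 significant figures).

X_L = ωL = 1110 Ω
X_C = 1/(ωC) = 1410 Ω
Parallel: admittances add. Y = 1/R + 1/(jωL) + jωC
Y = (0.000293 − j0.000191) S
|Y| = 0.000350 S → |Z| = 1/|Y| = 2860 Ω, ∠Z = −∠Y = 33.1°

2860 Ω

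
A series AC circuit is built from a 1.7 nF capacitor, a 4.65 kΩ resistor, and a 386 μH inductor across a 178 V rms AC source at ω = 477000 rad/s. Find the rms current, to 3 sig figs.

37.3 mA

X_L = ωL = 184 Ω
X_C = 1/(ωC) = 1230 Ω
Net reactance X = X_L − X_C = -1050 Ω
Z = 4650 − j1050 Ω
|Z| = √(4650² + 1050²) = 4770 Ω
I = V/|Z| = 178/4770 = 37.3 mA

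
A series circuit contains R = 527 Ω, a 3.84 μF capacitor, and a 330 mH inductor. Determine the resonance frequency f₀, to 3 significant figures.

ω₀ = 1/√(LC) = 1/√(0.33 × 3.84e-06) = 888.3 rad/s
f₀ = ω₀/(2π) = 141 Hz

141 Hz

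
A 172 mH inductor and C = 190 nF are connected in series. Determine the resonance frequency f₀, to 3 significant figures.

880 Hz

ω₀ = 1/√(LC) = 1/√(0.172 × 1.9e-07) = 5532 rad/s
f₀ = ω₀/(2π) = 880 Hz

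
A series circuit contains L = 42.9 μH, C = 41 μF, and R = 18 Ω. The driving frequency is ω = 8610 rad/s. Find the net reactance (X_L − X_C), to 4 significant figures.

X_L = ωL = 0.3694 Ω
X_C = 1/(ωC) = 2.833 Ω
X = 0.3694 − 2.833 = -2.463 Ω

-2.463 Ω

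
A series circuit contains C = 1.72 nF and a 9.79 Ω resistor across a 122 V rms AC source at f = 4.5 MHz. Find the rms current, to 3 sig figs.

ω = 2πf = 2.827e+07 rad/s
X_C = 1/(ωC) = 20.6 Ω
Z = 9.79 − j20.6 Ω
|Z| = √(9.79² + 20.6²) = 22.8 Ω
I = V/|Z| = 122/22.8 = 5.36 A

5.36 A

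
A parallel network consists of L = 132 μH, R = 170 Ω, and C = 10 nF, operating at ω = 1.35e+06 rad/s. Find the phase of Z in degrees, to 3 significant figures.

X_L = ωL = 178 Ω
X_C = 1/(ωC) = 74.1 Ω
Parallel: admittances add. Y = 1/R + 1/(jωL) + jωC
Y = (0.00588 + j0.00789) S
|Y| = 0.00984 S → |Z| = 1/|Y| = 102 Ω, ∠Z = −∠Y = -53.3°

-53.3°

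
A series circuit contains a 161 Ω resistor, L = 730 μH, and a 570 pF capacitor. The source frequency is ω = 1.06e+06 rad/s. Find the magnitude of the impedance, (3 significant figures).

896 Ω

X_L = ωL = 774 Ω
X_C = 1/(ωC) = 1660 Ω
Net reactance X = X_L − X_C = -881 Ω
Z = 161 − j881 Ω
|Z| = √(161² + 881²) = 896 Ω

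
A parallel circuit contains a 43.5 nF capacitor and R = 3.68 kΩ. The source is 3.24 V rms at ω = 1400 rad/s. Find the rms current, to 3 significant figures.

902 μA

X_C = 1/(ωC) = 16400 Ω
Parallel: admittances add. Y = 1/R + jωC
Y = (0.000272 + j6.09e-05) S
|Y| = 0.000278 S → |Z| = 1/|Y| = 3590 Ω, ∠Z = −∠Y = -12.6°
I = V/|Z| = 3.24/3590 = 902 μA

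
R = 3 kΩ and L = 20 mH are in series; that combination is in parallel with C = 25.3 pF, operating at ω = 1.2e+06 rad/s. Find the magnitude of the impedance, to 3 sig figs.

84500 Ω

X_L = ωL = 24000 Ω
X_C = 1/(ωC) = 32900 Ω
Branch 1 (R+jX_L): Z₁ = 3000 + j24000 Ω, |Z₁| = 24200 Ω
Branch 2 (−jX_C): Z₂ = −j32900 Ω
Parallel: Z = Z₁Z₂/(Z₁+Z₂), |Z| = 84500 Ω, ∠Z = 64.3°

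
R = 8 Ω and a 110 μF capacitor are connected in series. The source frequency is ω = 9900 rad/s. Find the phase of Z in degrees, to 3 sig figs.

X_C = 1/(ωC) = 0.918 Ω
Z = 8.00 − j0.918 Ω
|Z| = √(8.00² + 0.918²) = 8.05 Ω
∠Z = arctan(-0.918/8.00) = -6.55°

-6.55°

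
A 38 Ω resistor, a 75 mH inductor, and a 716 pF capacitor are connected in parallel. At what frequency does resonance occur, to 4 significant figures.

21.72 kHz

ω₀ = 1/√(LC) = 1/√(0.075 × 7.16e-10) = 136500 rad/s
f₀ = ω₀/(2π) = 21.72 kHz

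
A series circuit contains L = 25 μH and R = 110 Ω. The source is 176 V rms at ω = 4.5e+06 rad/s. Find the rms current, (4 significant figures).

X_L = ωL = 112.5 Ω
Z = 110.0 + j112.5 Ω
|Z| = √(110.0² + 112.5²) = 157.3 Ω
I = V/|Z| = 176/157.3 = 1.119 A

1.119 A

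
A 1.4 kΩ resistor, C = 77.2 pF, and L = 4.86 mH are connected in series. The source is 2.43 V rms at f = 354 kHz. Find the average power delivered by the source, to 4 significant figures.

ω = 2πf = 2.224e+06 rad/s
X_L = ωL = 10810 Ω
X_C = 1/(ωC) = 5824 Ω
Net reactance X = X_L − X_C = 4986 Ω
Z = 1400 + j4986 Ω
|Z| = √(1400² + 4986²) = 5179 Ω
∠Z = arctan(4986/1400) = 74.32°
I = V/|Z| = 469.2 μA
P = VI cos φ = 2.43 × 0.0004692 × cos(74.32°) = 308.2 μW

308.2 μW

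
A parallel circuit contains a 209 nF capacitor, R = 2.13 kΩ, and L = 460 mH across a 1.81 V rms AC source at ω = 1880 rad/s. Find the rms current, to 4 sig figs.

X_L = ωL = 864.8 Ω
X_C = 1/(ωC) = 2545 Ω
Parallel: admittances add. Y = 1/R + 1/(jωL) + jωC
Y = (0.0004695 − j0.0007634) S
|Y| = 0.0008962 S → |Z| = 1/|Y| = 1116 Ω, ∠Z = −∠Y = 58.41°
I = V/|Z| = 1.81/1116 = 1.622 mA

1.622 mA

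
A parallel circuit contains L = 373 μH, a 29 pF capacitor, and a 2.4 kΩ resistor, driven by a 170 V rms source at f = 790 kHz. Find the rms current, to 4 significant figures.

ω = 2πf = 4.964e+06 rad/s
X_L = ωL = 1851 Ω
X_C = 1/(ωC) = 6947 Ω
Parallel: admittances add. Y = 1/R + 1/(jωL) + jωC
Y = (0.0004167 − j0.0003962) S
|Y| = 0.0005749 S → |Z| = 1/|Y| = 1739 Ω, ∠Z = −∠Y = 43.56°
I = V/|Z| = 170/1739 = 97.74 mA

97.74 mA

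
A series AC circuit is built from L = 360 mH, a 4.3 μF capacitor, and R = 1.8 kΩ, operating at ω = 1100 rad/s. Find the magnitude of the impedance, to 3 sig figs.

X_L = ωL = 396 Ω
X_C = 1/(ωC) = 211 Ω
Net reactance X = X_L − X_C = 185 Ω
Z = 1800 + j185 Ω
|Z| = √(1800² + 185²) = 1810 Ω

1810 Ω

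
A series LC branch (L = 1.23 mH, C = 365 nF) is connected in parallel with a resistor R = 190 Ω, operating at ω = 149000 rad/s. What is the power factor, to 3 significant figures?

X_L = ωL = 183 Ω
X_C = 1/(ωC) = 18.4 Ω
Branch 1: Z₁ = R = 190 Ω
Branch 2 (series LC): Z₂ = j(X_L − X_C) = j165 Ω
Parallel: Z = Z₁Z₂/(Z₁+Z₂), |Z| = 125 Ω, ∠Z = 49.0°
cos φ = cos(49.0°) = 0.655

0.655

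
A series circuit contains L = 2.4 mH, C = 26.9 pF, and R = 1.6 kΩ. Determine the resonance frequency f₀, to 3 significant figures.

ω₀ = 1/√(LC) = 1/√(0.0024 × 2.69e-11) = 3.936e+06 rad/s
f₀ = ω₀/(2π) = 626 kHz

626 kHz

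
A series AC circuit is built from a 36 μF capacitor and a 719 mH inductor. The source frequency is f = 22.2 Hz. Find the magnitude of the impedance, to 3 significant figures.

98.9 Ω

ω = 2πf = 139.5 rad/s
X_L = ωL = 100 Ω
X_C = 1/(ωC) = 199 Ω
Net reactance X = X_L − X_C = -98.9 Ω
Z = − j98.9 Ω
|Z| = √(0² + 98.9²) = 98.9 Ω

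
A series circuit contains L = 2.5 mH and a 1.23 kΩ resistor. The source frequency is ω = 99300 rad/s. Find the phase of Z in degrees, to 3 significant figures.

11.4°

X_L = ωL = 248 Ω
Z = 1230 + j248 Ω
|Z| = √(1230² + 248²) = 1250 Ω
∠Z = arctan(248/1230) = 11.4°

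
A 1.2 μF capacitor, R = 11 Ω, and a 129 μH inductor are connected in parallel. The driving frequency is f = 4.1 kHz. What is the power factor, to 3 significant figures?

0.319

ω = 2πf = 25760 rad/s
X_L = ωL = 3.32 Ω
X_C = 1/(ωC) = 32.3 Ω
Parallel: admittances add. Y = 1/R + 1/(jωL) + jωC
Y = (0.0909 − j0.270) S
|Y| = 0.285 S → |Z| = 1/|Y| = 3.51 Ω, ∠Z = −∠Y = 71.4°
cos φ = cos(71.4°) = 0.319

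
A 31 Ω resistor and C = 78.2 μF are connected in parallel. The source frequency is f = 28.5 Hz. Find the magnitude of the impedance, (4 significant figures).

ω = 2πf = 179.1 rad/s
X_C = 1/(ωC) = 71.41 Ω
Parallel: admittances add. Y = 1/R + jωC
Y = (0.03226 + j0.01400) S
|Y| = 0.03517 S → |Z| = 1/|Y| = 28.44 Ω, ∠Z = −∠Y = -23.47°

28.44 Ω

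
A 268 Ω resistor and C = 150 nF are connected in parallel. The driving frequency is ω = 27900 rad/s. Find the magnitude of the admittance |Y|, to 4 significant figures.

5.607 mS

X_C = 1/(ωC) = 238.9 Ω
Parallel: admittances add. Y = 1/R + jωC
Y = (0.003731 + j0.004185) S
|Y| = 0.005607 S → |Z| = 1/|Y| = 178.4 Ω, ∠Z = −∠Y = -48.28°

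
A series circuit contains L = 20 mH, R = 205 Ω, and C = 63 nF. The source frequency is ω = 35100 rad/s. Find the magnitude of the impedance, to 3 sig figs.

X_L = ωL = 702 Ω
X_C = 1/(ωC) = 452 Ω
Net reactance X = X_L − X_C = 250 Ω
Z = 205 + j250 Ω
|Z| = √(205² + 250²) = 323 Ω

323 Ω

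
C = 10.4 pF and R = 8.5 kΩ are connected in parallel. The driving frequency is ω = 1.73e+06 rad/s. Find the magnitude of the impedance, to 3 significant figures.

8400 Ω

X_C = 1/(ωC) = 55600 Ω
Parallel: admittances add. Y = 1/R + jωC
Y = (0.000118 + j1.8e-05) S
|Y| = 0.000119 S → |Z| = 1/|Y| = 8400 Ω, ∠Z = −∠Y = -8.69°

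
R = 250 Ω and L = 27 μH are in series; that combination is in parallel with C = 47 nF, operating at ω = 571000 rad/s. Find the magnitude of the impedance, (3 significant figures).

X_L = ωL = 15.4 Ω
X_C = 1/(ωC) = 37.3 Ω
Branch 1 (R+jX_L): Z₁ = 250 + j15.4 Ω, |Z₁| = 250 Ω
Branch 2 (−jX_C): Z₂ = −j37.3 Ω
Parallel: Z = Z₁Z₂/(Z₁+Z₂), |Z| = 37.2 Ω, ∠Z = -81.5°

37.2 Ω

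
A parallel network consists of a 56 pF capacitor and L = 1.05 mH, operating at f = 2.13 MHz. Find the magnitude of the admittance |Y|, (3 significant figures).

ω = 2πf = 1.338e+07 rad/s
X_L = ωL = 14100 Ω
X_C = 1/(ωC) = 1330 Ω
Parallel: admittances add. Y = 1/(jωL) + jωC
Y = (0 + j0.000678) S
|Y| = 0.000678 S → |Z| = 1/|Y| = 1470 Ω, ∠Z = −∠Y = -90.0°

678 μS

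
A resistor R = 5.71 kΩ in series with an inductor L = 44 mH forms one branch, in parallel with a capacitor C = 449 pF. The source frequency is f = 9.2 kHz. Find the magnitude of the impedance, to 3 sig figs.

6610 Ω

ω = 2πf = 57810 rad/s
X_L = ωL = 2540 Ω
X_C = 1/(ωC) = 38500 Ω
Branch 1 (R+jX_L): Z₁ = 5710 + j2540 Ω, |Z₁| = 6250 Ω
Branch 2 (−jX_C): Z₂ = −j38500 Ω
Parallel: Z = Z₁Z₂/(Z₁+Z₂), |Z| = 6610 Ω, ∠Z = 15.0°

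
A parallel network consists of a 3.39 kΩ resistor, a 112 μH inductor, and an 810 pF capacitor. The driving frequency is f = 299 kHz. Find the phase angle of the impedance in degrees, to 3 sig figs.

84.8°

ω = 2πf = 1.879e+06 rad/s
X_L = ωL = 210 Ω
X_C = 1/(ωC) = 657 Ω
Parallel: admittances add. Y = 1/R + 1/(jωL) + jωC
Y = (0.000295 − j0.00323) S
|Y| = 0.00324 S → |Z| = 1/|Y| = 308 Ω, ∠Z = −∠Y = 84.8°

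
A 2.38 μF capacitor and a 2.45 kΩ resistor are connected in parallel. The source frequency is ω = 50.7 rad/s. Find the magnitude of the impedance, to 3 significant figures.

2350 Ω

X_C = 1/(ωC) = 8290 Ω
Parallel: admittances add. Y = 1/R + jωC
Y = (0.000408 + j0.000121) S
|Y| = 0.000426 S → |Z| = 1/|Y| = 2350 Ω, ∠Z = −∠Y = -16.5°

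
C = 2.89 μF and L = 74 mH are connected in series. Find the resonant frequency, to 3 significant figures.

ω₀ = 1/√(LC) = 1/√(0.074 × 2.89e-06) = 2162 rad/s
f₀ = ω₀/(2π) = 344 Hz

344 Hz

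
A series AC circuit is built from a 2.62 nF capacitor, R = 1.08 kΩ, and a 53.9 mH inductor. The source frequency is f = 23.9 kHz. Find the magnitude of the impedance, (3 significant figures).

5660 Ω

ω = 2πf = 150200 rad/s
X_L = ωL = 8090 Ω
X_C = 1/(ωC) = 2540 Ω
Net reactance X = X_L − X_C = 5550 Ω
Z = 1080 + j5550 Ω
|Z| = √(1080² + 5550²) = 5660 Ω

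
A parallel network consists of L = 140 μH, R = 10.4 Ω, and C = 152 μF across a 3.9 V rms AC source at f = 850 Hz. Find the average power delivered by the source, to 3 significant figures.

ω = 2πf = 5341 rad/s
X_L = ωL = 0.748 Ω
X_C = 1/(ωC) = 1.23 Ω
Parallel: admittances add. Y = 1/R + 1/(jωL) + jωC
Y = (0.0962 − j0.526) S
|Y| = 0.534 S → |Z| = 1/|Y| = 1.87 Ω, ∠Z = −∠Y = 79.6°
I = V/|Z| = 2.08 A
P = VI cos φ = 3.9 × 2.08 × cos(79.6°) = 1.46 W

1.46 W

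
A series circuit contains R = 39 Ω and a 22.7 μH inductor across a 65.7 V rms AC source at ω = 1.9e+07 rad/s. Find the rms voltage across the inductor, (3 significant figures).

X_L = ωL = 431 Ω
Z = 39.0 + j431 Ω
|Z| = √(39.0² + 431²) = 433 Ω
I = V/|Z| = 152 mA
V_L = I·|Z_L| = 0.152 × 431 = 65.4 V

65.4 V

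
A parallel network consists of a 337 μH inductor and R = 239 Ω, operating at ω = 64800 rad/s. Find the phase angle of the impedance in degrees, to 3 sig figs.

84.8°

X_L = ωL = 21.8 Ω
Parallel: admittances add. Y = 1/R + 1/(jωL)
Y = (0.00418 − j0.0458) S
|Y| = 0.0460 S → |Z| = 1/|Y| = 21.7 Ω, ∠Z = −∠Y = 84.8°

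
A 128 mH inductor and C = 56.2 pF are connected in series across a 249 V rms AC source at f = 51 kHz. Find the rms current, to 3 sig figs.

ω = 2πf = 320400 rad/s
X_L = ωL = 41000 Ω
X_C = 1/(ωC) = 55500 Ω
Net reactance X = X_L − X_C = -14500 Ω
Z = − j14500 Ω
|Z| = √(0² + 14500²) = 14500 Ω
I = V/|Z| = 249/14500 = 17.2 mA

17.2 mA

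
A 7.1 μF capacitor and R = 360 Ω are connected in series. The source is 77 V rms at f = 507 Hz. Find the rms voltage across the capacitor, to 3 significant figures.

ω = 2πf = 3186 rad/s
X_C = 1/(ωC) = 44.2 Ω
Z = 360 − j44.2 Ω
|Z| = √(360² + 44.2²) = 363 Ω
I = V/|Z| = 212 mA
V_C = I·|Z_C| = 0.212 × 44.2 = 9.39 V

9.39 V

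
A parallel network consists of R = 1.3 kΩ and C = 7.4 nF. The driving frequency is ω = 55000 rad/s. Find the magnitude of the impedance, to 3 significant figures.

1150 Ω

X_C = 1/(ωC) = 2460 Ω
Parallel: admittances add. Y = 1/R + jωC
Y = (0.000769 + j0.000407) S
|Y| = 0.000870 S → |Z| = 1/|Y| = 1150 Ω, ∠Z = −∠Y = -27.9°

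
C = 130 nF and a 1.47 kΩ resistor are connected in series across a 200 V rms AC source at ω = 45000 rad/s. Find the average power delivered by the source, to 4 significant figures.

X_C = 1/(ωC) = 170.9 Ω
Z = 1470 − j170.9 Ω
|Z| = √(1470² + 170.9²) = 1480 Ω
∠Z = arctan(-170.9/1470) = -6.633°
I = V/|Z| = 135.1 mA
P = VI cos φ = 200 × 0.1351 × cos(-6.633°) = 26.85 W

26.85 W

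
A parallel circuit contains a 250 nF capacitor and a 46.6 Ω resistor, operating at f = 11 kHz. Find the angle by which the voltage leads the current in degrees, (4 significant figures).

-38.84°

ω = 2πf = 69120 rad/s
X_C = 1/(ωC) = 57.87 Ω
Parallel: admittances add. Y = 1/R + jωC
Y = (0.02146 + j0.01728) S
|Y| = 0.02755 S → |Z| = 1/|Y| = 36.30 Ω, ∠Z = −∠Y = -38.84°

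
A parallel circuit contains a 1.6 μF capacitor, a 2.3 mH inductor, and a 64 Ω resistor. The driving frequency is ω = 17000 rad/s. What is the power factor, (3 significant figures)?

X_L = ωL = 39.1 Ω
X_C = 1/(ωC) = 36.8 Ω
Parallel: admittances add. Y = 1/R + 1/(jωL) + jωC
Y = (0.0156 + j0.00162) S
|Y| = 0.0157 S → |Z| = 1/|Y| = 63.7 Ω, ∠Z = −∠Y = -5.94°
cos φ = cos(-5.94°) = 0.995

0.995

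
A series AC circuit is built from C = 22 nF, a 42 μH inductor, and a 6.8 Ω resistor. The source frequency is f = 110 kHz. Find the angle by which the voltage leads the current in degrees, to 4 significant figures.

ω = 2πf = 691200 rad/s
X_L = ωL = 29.03 Ω
X_C = 1/(ωC) = 65.77 Ω
Net reactance X = X_L − X_C = -36.74 Ω
Z = 6.800 − j36.74 Ω
|Z| = √(6.800² + 36.74²) = 37.36 Ω
∠Z = arctan(-36.74/6.800) = -79.51°

-79.51°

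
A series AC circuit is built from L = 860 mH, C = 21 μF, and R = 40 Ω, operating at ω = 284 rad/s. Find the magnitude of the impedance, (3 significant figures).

X_L = ωL = 244 Ω
X_C = 1/(ωC) = 168 Ω
Net reactance X = X_L − X_C = 76.6 Ω
Z = 40.0 + j76.6 Ω
|Z| = √(40.0² + 76.6²) = 86.4 Ω

86.4 Ω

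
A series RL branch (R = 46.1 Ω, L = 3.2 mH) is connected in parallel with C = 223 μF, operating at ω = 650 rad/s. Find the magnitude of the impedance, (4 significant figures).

6.869 Ω

X_L = ωL = 2.080 Ω
X_C = 1/(ωC) = 6.899 Ω
Branch 1 (R+jX_L): Z₁ = 46.10 + j2.080 Ω, |Z₁| = 46.15 Ω
Branch 2 (−jX_C): Z₂ = −j6.899 Ω
Parallel: Z = Z₁Z₂/(Z₁+Z₂), |Z| = 6.869 Ω, ∠Z = -81.45°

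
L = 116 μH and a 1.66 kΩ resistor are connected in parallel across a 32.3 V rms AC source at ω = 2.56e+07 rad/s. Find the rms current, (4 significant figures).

X_L = ωL = 2970 Ω
Parallel: admittances add. Y = 1/R + 1/(jωL)
Y = (0.0006024 − j0.0003367) S
|Y| = 0.0006901 S → |Z| = 1/|Y| = 1449 Ω, ∠Z = −∠Y = 29.21°
I = V/|Z| = 32.3/1449 = 22.29 mA

22.29 mA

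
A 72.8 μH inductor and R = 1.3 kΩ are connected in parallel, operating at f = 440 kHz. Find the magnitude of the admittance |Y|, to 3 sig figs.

5.03 mS

ω = 2πf = 2.765e+06 rad/s
X_L = ωL = 201 Ω
Parallel: admittances add. Y = 1/R + 1/(jωL)
Y = (0.000769 − j0.00497) S
|Y| = 0.00503 S → |Z| = 1/|Y| = 199 Ω, ∠Z = −∠Y = 81.2°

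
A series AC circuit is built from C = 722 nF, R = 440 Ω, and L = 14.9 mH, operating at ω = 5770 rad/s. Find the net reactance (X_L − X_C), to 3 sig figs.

X_L = ωL = 86.0 Ω
X_C = 1/(ωC) = 240 Ω
X = 86.0 − 240 = -154 Ω

-154 Ω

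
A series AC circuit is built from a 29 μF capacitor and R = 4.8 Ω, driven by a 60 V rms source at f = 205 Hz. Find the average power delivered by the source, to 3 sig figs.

23.4 W

ω = 2πf = 1288 rad/s
X_C = 1/(ωC) = 26.8 Ω
Z = 4.80 − j26.8 Ω
|Z| = √(4.80² + 26.8²) = 27.2 Ω
∠Z = arctan(-26.8/4.80) = -79.8°
I = V/|Z| = 2.21 A
P = VI cos φ = 60 × 2.21 × cos(-79.8°) = 23.4 W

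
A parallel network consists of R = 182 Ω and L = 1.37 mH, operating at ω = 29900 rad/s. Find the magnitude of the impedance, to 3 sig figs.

40.0 Ω

X_L = ωL = 41.0 Ω
Parallel: admittances add. Y = 1/R + 1/(jωL)
Y = (0.00549 − j0.0244) S
|Y| = 0.0250 S → |Z| = 1/|Y| = 40.0 Ω, ∠Z = −∠Y = 77.3°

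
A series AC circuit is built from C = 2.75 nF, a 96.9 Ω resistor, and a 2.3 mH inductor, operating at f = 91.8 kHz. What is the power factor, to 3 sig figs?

ω = 2πf = 576800 rad/s
X_L = ωL = 1330 Ω
X_C = 1/(ωC) = 630 Ω
Net reactance X = X_L − X_C = 696 Ω
Z = 96.9 + j696 Ω
|Z| = √(96.9² + 696²) = 703 Ω
∠Z = arctan(696/96.9) = 82.1°
cos φ = cos(82.1°) = 0.138

0.138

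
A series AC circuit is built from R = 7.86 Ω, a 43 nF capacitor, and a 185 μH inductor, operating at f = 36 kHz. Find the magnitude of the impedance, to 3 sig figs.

ω = 2πf = 226200 rad/s
X_L = ωL = 41.8 Ω
X_C = 1/(ωC) = 103 Ω
Net reactance X = X_L − X_C = -61.0 Ω
Z = 7.86 − j61.0 Ω
|Z| = √(7.86² + 61.0²) = 61.5 Ω

61.5 Ω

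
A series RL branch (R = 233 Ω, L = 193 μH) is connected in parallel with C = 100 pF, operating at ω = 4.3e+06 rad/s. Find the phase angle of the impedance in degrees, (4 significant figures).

65.46°

X_L = ωL = 829.9 Ω
X_C = 1/(ωC) = 2326 Ω
Branch 1 (R+jX_L): Z₁ = 233.0 + j829.9 Ω, |Z₁| = 862.0 Ω
Branch 2 (−jX_C): Z₂ = −j2326 Ω
Parallel: Z = Z₁Z₂/(Z₁+Z₂), |Z| = 1324 Ω, ∠Z = 65.46°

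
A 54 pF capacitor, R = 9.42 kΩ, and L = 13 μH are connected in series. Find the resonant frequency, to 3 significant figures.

ω₀ = 1/√(LC) = 1/√(1.3e-05 × 5.4e-11) = 3.774e+07 rad/s
f₀ = ω₀/(2π) = 6.01 MHz

6.01 MHz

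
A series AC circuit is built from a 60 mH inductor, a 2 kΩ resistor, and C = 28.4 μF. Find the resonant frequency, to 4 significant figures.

121.9 Hz

ω₀ = 1/√(LC) = 1/√(0.06 × 2.84e-05) = 766.1 rad/s
f₀ = ω₀/(2π) = 121.9 Hz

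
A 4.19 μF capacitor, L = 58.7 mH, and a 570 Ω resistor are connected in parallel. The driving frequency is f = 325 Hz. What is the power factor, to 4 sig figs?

ω = 2πf = 2042 rad/s
X_L = ωL = 119.9 Ω
X_C = 1/(ωC) = 116.9 Ω
Parallel: admittances add. Y = 1/R + 1/(jωL) + jωC
Y = (0.001754 + j0.0002136) S
|Y| = 0.001767 S → |Z| = 1/|Y| = 565.8 Ω, ∠Z = −∠Y = -6.941°
cos φ = cos(-6.941°) = 0.9927

0.9927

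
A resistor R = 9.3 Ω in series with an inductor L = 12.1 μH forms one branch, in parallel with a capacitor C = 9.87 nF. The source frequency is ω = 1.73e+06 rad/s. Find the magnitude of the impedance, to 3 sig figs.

34.6 Ω

X_L = ωL = 20.9 Ω
X_C = 1/(ωC) = 58.6 Ω
Branch 1 (R+jX_L): Z₁ = 9.30 + j20.9 Ω, |Z₁| = 22.9 Ω
Branch 2 (−jX_C): Z₂ = −j58.6 Ω
Parallel: Z = Z₁Z₂/(Z₁+Z₂), |Z| = 34.6 Ω, ∠Z = 52.2°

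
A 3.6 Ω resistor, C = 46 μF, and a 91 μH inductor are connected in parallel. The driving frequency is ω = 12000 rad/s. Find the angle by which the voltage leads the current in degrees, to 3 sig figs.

52.6°

X_L = ωL = 1.09 Ω
X_C = 1/(ωC) = 1.81 Ω
Parallel: admittances add. Y = 1/R + 1/(jωL) + jωC
Y = (0.278 − j0.364) S
|Y| = 0.458 S → |Z| = 1/|Y| = 2.18 Ω, ∠Z = −∠Y = 52.6°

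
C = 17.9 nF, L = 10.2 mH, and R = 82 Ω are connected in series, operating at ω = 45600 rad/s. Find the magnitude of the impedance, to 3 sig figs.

764 Ω

X_L = ωL = 465 Ω
X_C = 1/(ωC) = 1230 Ω
Net reactance X = X_L − X_C = -760 Ω
Z = 82.0 − j760 Ω
|Z| = √(82.0² + 760²) = 764 Ω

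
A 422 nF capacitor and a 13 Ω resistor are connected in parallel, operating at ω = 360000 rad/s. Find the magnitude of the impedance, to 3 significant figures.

5.87 Ω

X_C = 1/(ωC) = 6.58 Ω
Parallel: admittances add. Y = 1/R + jωC
Y = (0.0769 + j0.152) S
|Y| = 0.170 S → |Z| = 1/|Y| = 5.87 Ω, ∠Z = −∠Y = -63.1°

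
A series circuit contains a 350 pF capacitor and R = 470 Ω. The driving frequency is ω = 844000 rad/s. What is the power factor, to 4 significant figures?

X_C = 1/(ωC) = 3385 Ω
Z = 470.0 − j3385 Ω
|Z| = √(470.0² + 3385²) = 3418 Ω
∠Z = arctan(-3385/470.0) = -82.10°
cos φ = cos(-82.10°) = 0.1375

0.1375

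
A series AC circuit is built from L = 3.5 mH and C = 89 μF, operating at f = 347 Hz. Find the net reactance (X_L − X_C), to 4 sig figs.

2.477 Ω

ω = 2πf = 2180 rad/s
X_L = ωL = 7.631 Ω
X_C = 1/(ωC) = 5.153 Ω
X = 7.631 − 5.153 = 2.477 Ω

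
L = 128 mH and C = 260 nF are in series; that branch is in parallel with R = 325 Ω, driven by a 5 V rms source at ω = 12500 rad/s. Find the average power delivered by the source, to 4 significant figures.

76.92 mW

X_L = ωL = 1600 Ω
X_C = 1/(ωC) = 307.7 Ω
Branch 1: Z₁ = R = 325.0 Ω
Branch 2 (series LC): Z₂ = j(X_L − X_C) = j1292 Ω
Parallel: Z = Z₁Z₂/(Z₁+Z₂), |Z| = 315.2 Ω, ∠Z = 14.12°
I = V/|Z| = 15.86 mA
P = VI cos φ = 5 × 0.01586 × cos(14.12°) = 76.92 mW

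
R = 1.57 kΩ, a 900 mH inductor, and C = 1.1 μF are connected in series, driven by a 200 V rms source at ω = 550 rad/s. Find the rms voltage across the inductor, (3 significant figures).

X_L = ωL = 495 Ω
X_C = 1/(ωC) = 1650 Ω
Net reactance X = X_L − X_C = -1160 Ω
Z = 1570 − j1160 Ω
|Z| = √(1570² + 1160²) = 1950 Ω
I = V/|Z| = 103 mA
V_L = I·|Z_L| = 0.103 × 495 = 50.7 V

50.7 V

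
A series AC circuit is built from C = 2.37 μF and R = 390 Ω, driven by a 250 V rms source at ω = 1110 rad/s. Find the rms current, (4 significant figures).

459.0 mA

X_C = 1/(ωC) = 380.1 Ω
Z = 390.0 − j380.1 Ω
|Z| = √(390.0² + 380.1²) = 544.6 Ω
I = V/|Z| = 250/544.6 = 459.0 mA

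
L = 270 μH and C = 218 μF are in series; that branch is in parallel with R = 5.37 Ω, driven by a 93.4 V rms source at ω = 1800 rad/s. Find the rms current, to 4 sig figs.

X_L = ωL = 0.4860 Ω
X_C = 1/(ωC) = 2.548 Ω
Branch 1: Z₁ = R = 5.370 Ω
Branch 2 (series LC): Z₂ = j(X_L − X_C) = −j2.062 Ω
Parallel: Z = Z₁Z₂/(Z₁+Z₂), |Z| = 1.925 Ω, ∠Z = -68.99°
I = V/|Z| = 93.4/1.925 = 48.51 A

48.51 A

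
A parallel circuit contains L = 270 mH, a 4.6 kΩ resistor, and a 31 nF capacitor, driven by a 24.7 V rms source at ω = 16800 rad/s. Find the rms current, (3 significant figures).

X_L = ωL = 4540 Ω
X_C = 1/(ωC) = 1920 Ω
Parallel: admittances add. Y = 1/R + 1/(jωL) + jωC
Y = (0.000217 + j0.000300) S
|Y| = 0.000371 S → |Z| = 1/|Y| = 2700 Ω, ∠Z = −∠Y = -54.1°
I = V/|Z| = 24.7/2700 = 9.16 mA

9.16 mA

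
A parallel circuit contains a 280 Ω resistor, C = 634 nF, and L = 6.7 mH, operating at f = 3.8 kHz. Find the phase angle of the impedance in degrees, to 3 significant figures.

-68.1°

ω = 2πf = 23880 rad/s
X_L = ωL = 160 Ω
X_C = 1/(ωC) = 66.1 Ω
Parallel: admittances add. Y = 1/R + 1/(jωL) + jωC
Y = (0.00357 + j0.00889) S
|Y| = 0.00958 S → |Z| = 1/|Y| = 104 Ω, ∠Z = −∠Y = -68.1°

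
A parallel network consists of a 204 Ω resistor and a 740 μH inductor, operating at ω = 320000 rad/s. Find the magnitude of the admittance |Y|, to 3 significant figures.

X_L = ωL = 237 Ω
Parallel: admittances add. Y = 1/R + 1/(jωL)
Y = (0.00490 − j0.00422) S
|Y| = 0.00647 S → |Z| = 1/|Y| = 155 Ω, ∠Z = −∠Y = 40.7°

6.47 mS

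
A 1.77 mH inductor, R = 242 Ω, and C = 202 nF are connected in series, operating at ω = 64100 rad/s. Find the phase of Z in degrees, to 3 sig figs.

8.51°

X_L = ωL = 113 Ω
X_C = 1/(ωC) = 77.2 Ω
Net reactance X = X_L − X_C = 36.2 Ω
Z = 242 + j36.2 Ω
|Z| = √(242² + 36.2²) = 245 Ω
∠Z = arctan(36.2/242) = 8.51°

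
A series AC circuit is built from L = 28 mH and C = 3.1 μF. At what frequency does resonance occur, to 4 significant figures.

ω₀ = 1/√(LC) = 1/√(0.028 × 3.1e-06) = 3394 rad/s
f₀ = ω₀/(2π) = 540.2 Hz

540.2 Hz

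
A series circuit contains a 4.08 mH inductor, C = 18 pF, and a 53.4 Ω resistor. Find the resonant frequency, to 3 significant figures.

ω₀ = 1/√(LC) = 1/√(0.00408 × 1.8e-11) = 3.69e+06 rad/s
f₀ = ω₀/(2π) = 587 kHz

587 kHz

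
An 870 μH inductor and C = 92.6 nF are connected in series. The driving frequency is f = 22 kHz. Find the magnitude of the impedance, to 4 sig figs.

ω = 2πf = 138200 rad/s
X_L = ωL = 120.3 Ω
X_C = 1/(ωC) = 78.12 Ω
Net reactance X = X_L − X_C = 42.14 Ω
Z = j42.14 Ω
|Z| = √(0² + 42.14²) = 42.14 Ω

42.14 Ω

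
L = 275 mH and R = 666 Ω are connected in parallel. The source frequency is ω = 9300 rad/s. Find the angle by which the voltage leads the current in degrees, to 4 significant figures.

14.60°

X_L = ωL = 2558 Ω
Parallel: admittances add. Y = 1/R + 1/(jωL)
Y = (0.001502 − j0.0003910) S
|Y| = 0.001552 S → |Z| = 1/|Y| = 644.5 Ω, ∠Z = −∠Y = 14.60°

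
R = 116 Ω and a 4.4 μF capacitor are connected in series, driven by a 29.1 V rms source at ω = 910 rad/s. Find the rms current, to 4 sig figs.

105.7 mA

X_C = 1/(ωC) = 249.8 Ω
Z = 116.0 − j249.8 Ω
|Z| = √(116.0² + 249.8²) = 275.4 Ω
I = V/|Z| = 29.1/275.4 = 105.7 mA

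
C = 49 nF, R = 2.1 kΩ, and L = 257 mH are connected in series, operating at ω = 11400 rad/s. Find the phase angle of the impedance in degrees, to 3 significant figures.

X_L = ωL = 2930 Ω
X_C = 1/(ωC) = 1790 Ω
Net reactance X = X_L − X_C = 1140 Ω
Z = 2100 + j1140 Ω
|Z| = √(2100² + 1140²) = 2390 Ω
∠Z = arctan(1140/2100) = 28.5°

28.5°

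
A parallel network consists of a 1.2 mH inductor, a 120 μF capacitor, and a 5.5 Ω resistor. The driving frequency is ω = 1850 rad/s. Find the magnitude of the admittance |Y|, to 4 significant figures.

X_L = ωL = 2.220 Ω
X_C = 1/(ωC) = 4.505 Ω
Parallel: admittances add. Y = 1/R + 1/(jωL) + jωC
Y = (0.1818 − j0.2285) S
|Y| = 0.2920 S → |Z| = 1/|Y| = 3.425 Ω, ∠Z = −∠Y = 51.48°

292.0 mS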